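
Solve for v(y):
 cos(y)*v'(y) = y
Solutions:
 v(y) = C1 + Integral(y/cos(y), y)


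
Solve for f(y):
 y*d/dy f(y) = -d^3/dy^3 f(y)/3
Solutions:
 f(y) = C1 + Integral(C2*airyai(-3^(1/3)*y) + C3*airybi(-3^(1/3)*y), y)


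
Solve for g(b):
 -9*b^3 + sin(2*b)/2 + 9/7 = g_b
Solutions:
 g(b) = C1 - 9*b^4/4 + 9*b/7 - cos(2*b)/4


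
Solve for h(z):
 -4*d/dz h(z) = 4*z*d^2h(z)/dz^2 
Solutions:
 h(z) = C1 + C2*log(z)


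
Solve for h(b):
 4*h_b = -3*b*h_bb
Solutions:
 h(b) = C1 + C2/b^(1/3)


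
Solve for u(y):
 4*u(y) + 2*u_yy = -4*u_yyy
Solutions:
 u(y) = C1*exp(y*(-2 + (6*sqrt(330) + 109)^(-1/3) + (6*sqrt(330) + 109)^(1/3))/12)*sin(sqrt(3)*y*(-(6*sqrt(330) + 109)^(1/3) + (6*sqrt(330) + 109)^(-1/3))/12) + C2*exp(y*(-2 + (6*sqrt(330) + 109)^(-1/3) + (6*sqrt(330) + 109)^(1/3))/12)*cos(sqrt(3)*y*(-(6*sqrt(330) + 109)^(1/3) + (6*sqrt(330) + 109)^(-1/3))/12) + C3*exp(-y*((6*sqrt(330) + 109)^(-1/3) + 1 + (6*sqrt(330) + 109)^(1/3))/6)


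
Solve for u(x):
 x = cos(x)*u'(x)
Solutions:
 u(x) = C1 + Integral(x/cos(x), x)


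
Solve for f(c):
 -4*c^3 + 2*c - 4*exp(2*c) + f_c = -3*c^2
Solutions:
 f(c) = C1 + c^4 - c^3 - c^2 + 2*exp(2*c)


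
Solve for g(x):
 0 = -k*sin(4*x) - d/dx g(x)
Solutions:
 g(x) = C1 + k*cos(4*x)/4


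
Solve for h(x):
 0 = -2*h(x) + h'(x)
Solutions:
 h(x) = C1*exp(2*x)


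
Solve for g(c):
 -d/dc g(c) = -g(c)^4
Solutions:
 g(c) = (-1/(C1 + 3*c))^(1/3)
 g(c) = (-1/(C1 + c))^(1/3)*(-3^(2/3) - 3*3^(1/6)*I)/6
 g(c) = (-1/(C1 + c))^(1/3)*(-3^(2/3) + 3*3^(1/6)*I)/6


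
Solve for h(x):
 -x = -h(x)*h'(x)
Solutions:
 h(x) = -sqrt(C1 + x^2)
 h(x) = sqrt(C1 + x^2)


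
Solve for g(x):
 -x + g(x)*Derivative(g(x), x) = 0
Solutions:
 g(x) = -sqrt(C1 + x^2)
 g(x) = sqrt(C1 + x^2)


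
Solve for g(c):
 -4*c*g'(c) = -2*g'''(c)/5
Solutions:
 g(c) = C1 + Integral(C2*airyai(10^(1/3)*c) + C3*airybi(10^(1/3)*c), c)


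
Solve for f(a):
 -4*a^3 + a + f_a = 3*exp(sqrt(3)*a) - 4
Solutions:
 f(a) = C1 + a^4 - a^2/2 - 4*a + sqrt(3)*exp(sqrt(3)*a)


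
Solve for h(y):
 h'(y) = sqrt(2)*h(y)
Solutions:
 h(y) = C1*exp(sqrt(2)*y)


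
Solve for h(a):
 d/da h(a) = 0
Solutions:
 h(a) = C1


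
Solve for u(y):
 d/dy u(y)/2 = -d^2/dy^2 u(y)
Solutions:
 u(y) = C1 + C2*exp(-y/2)


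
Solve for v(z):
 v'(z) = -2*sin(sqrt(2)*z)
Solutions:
 v(z) = C1 + sqrt(2)*cos(sqrt(2)*z)


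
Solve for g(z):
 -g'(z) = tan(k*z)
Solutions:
 g(z) = C1 - Piecewise((-log(cos(k*z))/k, Ne(k, 0)), (0, True))


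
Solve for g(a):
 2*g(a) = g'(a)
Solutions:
 g(a) = C1*exp(2*a)


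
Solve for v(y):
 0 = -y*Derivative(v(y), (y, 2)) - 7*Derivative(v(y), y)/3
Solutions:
 v(y) = C1 + C2/y^(4/3)


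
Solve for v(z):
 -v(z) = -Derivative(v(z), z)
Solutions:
 v(z) = C1*exp(z)


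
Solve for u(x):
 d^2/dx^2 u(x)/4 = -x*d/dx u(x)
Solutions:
 u(x) = C1 + C2*erf(sqrt(2)*x)


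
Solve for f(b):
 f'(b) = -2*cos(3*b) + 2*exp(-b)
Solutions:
 f(b) = C1 - 2*sin(3*b)/3 - 2*exp(-b)


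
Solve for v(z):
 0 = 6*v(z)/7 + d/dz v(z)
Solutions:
 v(z) = C1*exp(-6*z/7)


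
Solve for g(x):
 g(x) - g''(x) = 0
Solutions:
 g(x) = C1*exp(-x) + C2*exp(x)


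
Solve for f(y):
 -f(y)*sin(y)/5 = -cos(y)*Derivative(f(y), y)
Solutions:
 f(y) = C1/cos(y)^(1/5)


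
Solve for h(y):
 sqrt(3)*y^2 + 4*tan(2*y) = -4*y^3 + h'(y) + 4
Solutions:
 h(y) = C1 + y^4 + sqrt(3)*y^3/3 - 4*y - 2*log(cos(2*y))


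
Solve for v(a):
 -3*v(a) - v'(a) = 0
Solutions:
 v(a) = C1*exp(-3*a)


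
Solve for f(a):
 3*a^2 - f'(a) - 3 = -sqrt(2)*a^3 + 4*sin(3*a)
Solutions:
 f(a) = C1 + sqrt(2)*a^4/4 + a^3 - 3*a + 4*cos(3*a)/3


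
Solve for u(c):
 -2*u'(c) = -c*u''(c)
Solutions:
 u(c) = C1 + C2*c^3


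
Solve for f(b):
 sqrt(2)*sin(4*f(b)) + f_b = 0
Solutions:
 f(b) = -acos((-C1 - exp(8*sqrt(2)*b))/(C1 - exp(8*sqrt(2)*b)))/4 + pi/2
 f(b) = acos((-C1 - exp(8*sqrt(2)*b))/(C1 - exp(8*sqrt(2)*b)))/4


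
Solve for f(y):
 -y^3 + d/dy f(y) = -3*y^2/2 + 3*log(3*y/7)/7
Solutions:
 f(y) = C1 + y^4/4 - y^3/2 + 3*y*log(y)/7 - 3*y*log(7)/7 - 3*y/7 + 3*y*log(3)/7


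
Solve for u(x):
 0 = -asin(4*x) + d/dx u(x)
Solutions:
 u(x) = C1 + x*asin(4*x) + sqrt(1 - 16*x^2)/4


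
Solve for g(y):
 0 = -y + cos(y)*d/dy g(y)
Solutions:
 g(y) = C1 + Integral(y/cos(y), y)


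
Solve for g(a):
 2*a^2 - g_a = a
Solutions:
 g(a) = C1 + 2*a^3/3 - a^2/2


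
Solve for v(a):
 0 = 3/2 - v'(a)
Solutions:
 v(a) = C1 + 3*a/2


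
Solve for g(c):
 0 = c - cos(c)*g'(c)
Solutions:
 g(c) = C1 + Integral(c/cos(c), c)


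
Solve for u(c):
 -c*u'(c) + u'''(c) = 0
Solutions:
 u(c) = C1 + Integral(C2*airyai(c) + C3*airybi(c), c)


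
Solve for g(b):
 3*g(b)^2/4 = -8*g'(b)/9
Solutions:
 g(b) = 32/(C1 + 27*b)


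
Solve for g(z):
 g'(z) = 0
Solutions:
 g(z) = C1


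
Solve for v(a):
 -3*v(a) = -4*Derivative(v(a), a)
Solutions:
 v(a) = C1*exp(3*a/4)


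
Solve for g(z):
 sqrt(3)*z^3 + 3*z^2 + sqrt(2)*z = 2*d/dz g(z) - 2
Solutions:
 g(z) = C1 + sqrt(3)*z^4/8 + z^3/2 + sqrt(2)*z^2/4 + z


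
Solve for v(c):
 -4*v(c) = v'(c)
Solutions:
 v(c) = C1*exp(-4*c)


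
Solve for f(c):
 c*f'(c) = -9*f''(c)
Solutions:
 f(c) = C1 + C2*erf(sqrt(2)*c/6)


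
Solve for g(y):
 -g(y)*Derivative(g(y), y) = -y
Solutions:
 g(y) = -sqrt(C1 + y^2)
 g(y) = sqrt(C1 + y^2)


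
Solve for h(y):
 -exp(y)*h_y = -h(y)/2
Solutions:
 h(y) = C1*exp(-exp(-y)/2)


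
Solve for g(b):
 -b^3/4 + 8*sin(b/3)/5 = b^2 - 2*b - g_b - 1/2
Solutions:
 g(b) = C1 + b^4/16 + b^3/3 - b^2 - b/2 + 24*cos(b/3)/5


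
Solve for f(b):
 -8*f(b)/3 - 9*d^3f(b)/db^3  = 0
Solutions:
 f(b) = C3*exp(-2*b/3) + (C1*sin(sqrt(3)*b/3) + C2*cos(sqrt(3)*b/3))*exp(b/3)


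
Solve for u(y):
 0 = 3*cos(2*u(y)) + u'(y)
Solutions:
 u(y) = -asin((C1 + exp(12*y))/(C1 - exp(12*y)))/2 + pi/2
 u(y) = asin((C1 + exp(12*y))/(C1 - exp(12*y)))/2


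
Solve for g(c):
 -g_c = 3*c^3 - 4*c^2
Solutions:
 g(c) = C1 - 3*c^4/4 + 4*c^3/3


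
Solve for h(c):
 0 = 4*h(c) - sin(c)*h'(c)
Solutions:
 h(c) = C1*(cos(c)^2 - 2*cos(c) + 1)/(cos(c)^2 + 2*cos(c) + 1)


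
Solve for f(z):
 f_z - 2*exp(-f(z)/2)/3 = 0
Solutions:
 f(z) = 2*log(C1 + z/3)


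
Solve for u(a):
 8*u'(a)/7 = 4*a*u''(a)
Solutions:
 u(a) = C1 + C2*a^(9/7)


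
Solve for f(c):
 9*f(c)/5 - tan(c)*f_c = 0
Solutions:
 f(c) = C1*sin(c)^(9/5)


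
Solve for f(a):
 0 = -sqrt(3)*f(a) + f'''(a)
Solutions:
 f(a) = C3*exp(3^(1/6)*a) + (C1*sin(3^(2/3)*a/2) + C2*cos(3^(2/3)*a/2))*exp(-3^(1/6)*a/2)


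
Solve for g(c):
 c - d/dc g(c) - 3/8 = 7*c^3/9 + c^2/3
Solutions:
 g(c) = C1 - 7*c^4/36 - c^3/9 + c^2/2 - 3*c/8


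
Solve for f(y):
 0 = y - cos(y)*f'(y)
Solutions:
 f(y) = C1 + Integral(y/cos(y), y)


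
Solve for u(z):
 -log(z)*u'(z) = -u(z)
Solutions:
 u(z) = C1*exp(li(z))


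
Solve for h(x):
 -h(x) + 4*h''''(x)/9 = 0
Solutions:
 h(x) = C1*exp(-sqrt(6)*x/2) + C2*exp(sqrt(6)*x/2) + C3*sin(sqrt(6)*x/2) + C4*cos(sqrt(6)*x/2)


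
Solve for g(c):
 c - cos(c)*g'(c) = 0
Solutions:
 g(c) = C1 + Integral(c/cos(c), c)


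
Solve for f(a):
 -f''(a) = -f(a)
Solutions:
 f(a) = C1*exp(-a) + C2*exp(a)


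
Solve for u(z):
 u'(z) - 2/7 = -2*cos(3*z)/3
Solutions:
 u(z) = C1 + 2*z/7 - 2*sin(3*z)/9


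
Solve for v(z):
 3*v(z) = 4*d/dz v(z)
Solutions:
 v(z) = C1*exp(3*z/4)


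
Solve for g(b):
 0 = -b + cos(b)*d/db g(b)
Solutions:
 g(b) = C1 + Integral(b/cos(b), b)


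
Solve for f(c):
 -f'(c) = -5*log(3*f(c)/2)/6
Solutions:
 6*Integral(1/(-log(_y) - log(3) + log(2)), (_y, f(c)))/5 = C1 - c


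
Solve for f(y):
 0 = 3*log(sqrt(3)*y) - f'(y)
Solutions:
 f(y) = C1 + 3*y*log(y) - 3*y + 3*y*log(3)/2


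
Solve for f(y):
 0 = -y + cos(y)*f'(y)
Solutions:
 f(y) = C1 + Integral(y/cos(y), y)


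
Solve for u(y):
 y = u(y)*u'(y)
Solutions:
 u(y) = -sqrt(C1 + y^2)
 u(y) = sqrt(C1 + y^2)


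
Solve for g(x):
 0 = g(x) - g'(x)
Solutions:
 g(x) = C1*exp(x)


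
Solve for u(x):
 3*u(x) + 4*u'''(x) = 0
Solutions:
 u(x) = C3*exp(-6^(1/3)*x/2) + (C1*sin(2^(1/3)*3^(5/6)*x/4) + C2*cos(2^(1/3)*3^(5/6)*x/4))*exp(6^(1/3)*x/4)


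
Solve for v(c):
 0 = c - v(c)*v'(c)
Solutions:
 v(c) = -sqrt(C1 + c^2)
 v(c) = sqrt(C1 + c^2)


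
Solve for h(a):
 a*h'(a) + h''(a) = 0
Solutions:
 h(a) = C1 + C2*erf(sqrt(2)*a/2)


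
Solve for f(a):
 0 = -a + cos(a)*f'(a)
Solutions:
 f(a) = C1 + Integral(a/cos(a), a)


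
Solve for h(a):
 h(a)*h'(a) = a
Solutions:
 h(a) = -sqrt(C1 + a^2)
 h(a) = sqrt(C1 + a^2)


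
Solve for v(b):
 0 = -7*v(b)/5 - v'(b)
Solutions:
 v(b) = C1*exp(-7*b/5)


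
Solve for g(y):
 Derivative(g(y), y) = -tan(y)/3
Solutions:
 g(y) = C1 + log(cos(y))/3


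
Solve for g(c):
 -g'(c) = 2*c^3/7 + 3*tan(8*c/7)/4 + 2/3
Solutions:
 g(c) = C1 - c^4/14 - 2*c/3 + 21*log(cos(8*c/7))/32


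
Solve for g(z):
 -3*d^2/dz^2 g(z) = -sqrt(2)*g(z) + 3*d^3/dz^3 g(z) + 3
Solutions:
 g(z) = C1*exp(-z*(2*2^(1/3)/(-2 + sqrt(-4 + (2 - 9*sqrt(2))^2) + 9*sqrt(2))^(1/3) + 4 + 2^(2/3)*(-2 + sqrt(-4 + (2 - 9*sqrt(2))^2) + 9*sqrt(2))^(1/3))/12)*sin(2^(1/3)*sqrt(3)*z*(-2^(1/3)*(-2 + sqrt(-4 + (2 - 9*sqrt(2))^2) + 9*sqrt(2))^(1/3) + 2/(-2 + sqrt(-4 + (2 - 9*sqrt(2))^2) + 9*sqrt(2))^(1/3))/12) + C2*exp(-z*(2*2^(1/3)/(-2 + sqrt(-4 + (2 - 9*sqrt(2))^2) + 9*sqrt(2))^(1/3) + 4 + 2^(2/3)*(-2 + sqrt(-4 + (2 - 9*sqrt(2))^2) + 9*sqrt(2))^(1/3))/12)*cos(2^(1/3)*sqrt(3)*z*(-2^(1/3)*(-2 + sqrt(-4 + (2 - 9*sqrt(2))^2) + 9*sqrt(2))^(1/3) + 2/(-2 + sqrt(-4 + (2 - 9*sqrt(2))^2) + 9*sqrt(2))^(1/3))/12) + C3*exp(z*(-2 + 2*2^(1/3)/(-2 + sqrt(-4 + (2 - 9*sqrt(2))^2) + 9*sqrt(2))^(1/3) + 2^(2/3)*(-2 + sqrt(-4 + (2 - 9*sqrt(2))^2) + 9*sqrt(2))^(1/3))/6) + 3*sqrt(2)/2


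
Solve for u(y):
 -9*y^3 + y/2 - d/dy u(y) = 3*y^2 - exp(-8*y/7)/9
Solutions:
 u(y) = C1 - 9*y^4/4 - y^3 + y^2/4 - 7*exp(-8*y/7)/72


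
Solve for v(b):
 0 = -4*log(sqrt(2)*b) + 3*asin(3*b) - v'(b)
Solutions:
 v(b) = C1 - 4*b*log(b) + 3*b*asin(3*b) - 2*b*log(2) + 4*b + sqrt(1 - 9*b^2)


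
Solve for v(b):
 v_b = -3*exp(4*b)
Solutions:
 v(b) = C1 - 3*exp(4*b)/4


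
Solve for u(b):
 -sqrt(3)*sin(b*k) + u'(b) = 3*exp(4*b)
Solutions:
 u(b) = C1 + 3*exp(4*b)/4 - sqrt(3)*cos(b*k)/k


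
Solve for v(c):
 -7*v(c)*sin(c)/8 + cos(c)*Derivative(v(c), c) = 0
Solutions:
 v(c) = C1/cos(c)^(7/8)


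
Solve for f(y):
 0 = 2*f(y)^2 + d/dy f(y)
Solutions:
 f(y) = 1/(C1 + 2*y)


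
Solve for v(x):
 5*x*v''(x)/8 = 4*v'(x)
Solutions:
 v(x) = C1 + C2*x^(37/5)


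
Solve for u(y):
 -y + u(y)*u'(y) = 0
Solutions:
 u(y) = -sqrt(C1 + y^2)
 u(y) = sqrt(C1 + y^2)


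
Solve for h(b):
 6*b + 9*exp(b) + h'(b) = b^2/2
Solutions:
 h(b) = C1 + b^3/6 - 3*b^2 - 9*exp(b)


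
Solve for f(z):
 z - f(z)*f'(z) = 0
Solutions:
 f(z) = -sqrt(C1 + z^2)
 f(z) = sqrt(C1 + z^2)


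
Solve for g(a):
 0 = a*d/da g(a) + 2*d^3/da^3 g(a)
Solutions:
 g(a) = C1 + Integral(C2*airyai(-2^(2/3)*a/2) + C3*airybi(-2^(2/3)*a/2), a)


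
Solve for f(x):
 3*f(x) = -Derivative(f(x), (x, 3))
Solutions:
 f(x) = C3*exp(-3^(1/3)*x) + (C1*sin(3^(5/6)*x/2) + C2*cos(3^(5/6)*x/2))*exp(3^(1/3)*x/2)


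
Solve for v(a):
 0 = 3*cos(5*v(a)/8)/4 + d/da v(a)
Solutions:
 3*a/4 - 4*log(sin(5*v(a)/8) - 1)/5 + 4*log(sin(5*v(a)/8) + 1)/5 = C1


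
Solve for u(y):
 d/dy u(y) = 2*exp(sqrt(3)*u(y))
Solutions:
 u(y) = sqrt(3)*(2*log(-1/(C1 + 2*y)) - log(3))/6


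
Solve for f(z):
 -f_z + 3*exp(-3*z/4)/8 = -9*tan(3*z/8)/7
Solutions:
 f(z) = C1 + 12*log(tan(3*z/8)^2 + 1)/7 - exp(-3*z/4)/2


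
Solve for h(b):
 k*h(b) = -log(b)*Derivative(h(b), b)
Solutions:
 h(b) = C1*exp(-k*li(b))


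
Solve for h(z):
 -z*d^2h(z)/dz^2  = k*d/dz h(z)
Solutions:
 h(z) = C1 + z^(1 - re(k))*(C2*sin(log(z)*Abs(im(k))) + C3*cos(log(z)*im(k)))


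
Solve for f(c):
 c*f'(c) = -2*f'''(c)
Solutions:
 f(c) = C1 + Integral(C2*airyai(-2^(2/3)*c/2) + C3*airybi(-2^(2/3)*c/2), c)


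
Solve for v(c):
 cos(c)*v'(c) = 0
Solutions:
 v(c) = C1


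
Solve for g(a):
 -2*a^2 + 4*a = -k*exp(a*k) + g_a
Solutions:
 g(a) = C1 - 2*a^3/3 + 2*a^2 + exp(a*k)


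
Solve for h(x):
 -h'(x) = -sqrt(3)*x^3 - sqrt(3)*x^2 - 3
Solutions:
 h(x) = C1 + sqrt(3)*x^4/4 + sqrt(3)*x^3/3 + 3*x


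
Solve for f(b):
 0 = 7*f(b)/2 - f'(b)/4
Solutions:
 f(b) = C1*exp(14*b)


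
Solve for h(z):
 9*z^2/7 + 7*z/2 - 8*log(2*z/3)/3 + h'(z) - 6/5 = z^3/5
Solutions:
 h(z) = C1 + z^4/20 - 3*z^3/7 - 7*z^2/4 + 8*z*log(z)/3 - 8*z*log(3)/3 - 22*z/15 + 8*z*log(2)/3


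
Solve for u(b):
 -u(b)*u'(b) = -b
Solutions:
 u(b) = -sqrt(C1 + b^2)
 u(b) = sqrt(C1 + b^2)


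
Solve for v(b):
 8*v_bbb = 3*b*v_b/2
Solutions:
 v(b) = C1 + Integral(C2*airyai(2^(2/3)*3^(1/3)*b/4) + C3*airybi(2^(2/3)*3^(1/3)*b/4), b)


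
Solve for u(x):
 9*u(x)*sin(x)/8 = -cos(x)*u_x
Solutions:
 u(x) = C1*cos(x)^(9/8)


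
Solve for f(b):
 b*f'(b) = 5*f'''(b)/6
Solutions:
 f(b) = C1 + Integral(C2*airyai(5^(2/3)*6^(1/3)*b/5) + C3*airybi(5^(2/3)*6^(1/3)*b/5), b)


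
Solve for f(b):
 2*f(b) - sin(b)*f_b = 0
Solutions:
 f(b) = C1*(cos(b) - 1)/(cos(b) + 1)


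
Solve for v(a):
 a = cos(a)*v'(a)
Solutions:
 v(a) = C1 + Integral(a/cos(a), a)


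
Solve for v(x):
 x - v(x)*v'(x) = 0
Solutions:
 v(x) = -sqrt(C1 + x^2)
 v(x) = sqrt(C1 + x^2)


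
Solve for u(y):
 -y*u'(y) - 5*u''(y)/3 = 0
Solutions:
 u(y) = C1 + C2*erf(sqrt(30)*y/10)


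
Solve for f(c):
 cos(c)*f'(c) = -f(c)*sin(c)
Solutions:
 f(c) = C1*cos(c)


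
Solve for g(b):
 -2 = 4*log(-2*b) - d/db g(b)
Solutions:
 g(b) = C1 + 4*b*log(-b) + 2*b*(-1 + 2*log(2))


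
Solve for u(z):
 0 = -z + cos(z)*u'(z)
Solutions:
 u(z) = C1 + Integral(z/cos(z), z)


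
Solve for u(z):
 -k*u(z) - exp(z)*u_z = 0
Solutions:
 u(z) = C1*exp(k*exp(-z))


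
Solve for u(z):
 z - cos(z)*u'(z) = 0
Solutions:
 u(z) = C1 + Integral(z/cos(z), z)


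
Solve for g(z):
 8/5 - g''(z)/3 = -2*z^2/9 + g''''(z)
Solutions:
 g(z) = C1 + C2*z + C3*sin(sqrt(3)*z/3) + C4*cos(sqrt(3)*z/3) + z^4/18 + 2*z^2/5


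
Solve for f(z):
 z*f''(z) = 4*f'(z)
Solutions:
 f(z) = C1 + C2*z^5


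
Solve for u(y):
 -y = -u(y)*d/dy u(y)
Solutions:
 u(y) = -sqrt(C1 + y^2)
 u(y) = sqrt(C1 + y^2)


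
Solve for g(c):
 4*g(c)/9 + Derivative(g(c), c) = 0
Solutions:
 g(c) = C1*exp(-4*c/9)


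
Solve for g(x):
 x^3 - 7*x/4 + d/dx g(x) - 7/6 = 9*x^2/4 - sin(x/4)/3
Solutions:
 g(x) = C1 - x^4/4 + 3*x^3/4 + 7*x^2/8 + 7*x/6 + 4*cos(x/4)/3


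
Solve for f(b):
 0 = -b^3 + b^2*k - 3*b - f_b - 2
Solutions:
 f(b) = C1 - b^4/4 + b^3*k/3 - 3*b^2/2 - 2*b


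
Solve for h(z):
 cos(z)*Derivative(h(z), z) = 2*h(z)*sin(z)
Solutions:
 h(z) = C1/cos(z)^2


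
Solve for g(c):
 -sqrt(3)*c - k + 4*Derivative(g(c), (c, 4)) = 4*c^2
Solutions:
 g(c) = C1 + C2*c + C3*c^2 + C4*c^3 + c^6/360 + sqrt(3)*c^5/480 + c^4*k/96


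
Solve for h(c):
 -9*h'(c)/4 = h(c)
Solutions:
 h(c) = C1*exp(-4*c/9)


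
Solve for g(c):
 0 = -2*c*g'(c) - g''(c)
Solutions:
 g(c) = C1 + C2*erf(c)


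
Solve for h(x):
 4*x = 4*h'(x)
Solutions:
 h(x) = C1 + x^2/2


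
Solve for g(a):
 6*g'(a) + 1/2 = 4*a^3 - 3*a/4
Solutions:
 g(a) = C1 + a^4/6 - a^2/16 - a/12


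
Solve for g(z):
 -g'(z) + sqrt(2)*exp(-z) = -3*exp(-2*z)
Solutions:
 g(z) = C1 - sqrt(2)*exp(-z) - 3*exp(-2*z)/2


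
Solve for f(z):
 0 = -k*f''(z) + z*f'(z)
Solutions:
 f(z) = C1 + C2*erf(sqrt(2)*z*sqrt(-1/k)/2)/sqrt(-1/k)


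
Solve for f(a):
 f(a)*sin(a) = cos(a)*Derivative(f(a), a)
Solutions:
 f(a) = C1/cos(a)


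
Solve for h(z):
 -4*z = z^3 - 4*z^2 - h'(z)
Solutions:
 h(z) = C1 + z^4/4 - 4*z^3/3 + 2*z^2


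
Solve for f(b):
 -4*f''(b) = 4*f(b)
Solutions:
 f(b) = C1*sin(b) + C2*cos(b)


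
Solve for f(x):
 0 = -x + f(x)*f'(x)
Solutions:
 f(x) = -sqrt(C1 + x^2)
 f(x) = sqrt(C1 + x^2)


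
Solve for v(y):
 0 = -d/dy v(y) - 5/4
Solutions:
 v(y) = C1 - 5*y/4


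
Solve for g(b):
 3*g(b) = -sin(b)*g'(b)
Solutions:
 g(b) = C1*(cos(b) + 1)^(3/2)/(cos(b) - 1)^(3/2)


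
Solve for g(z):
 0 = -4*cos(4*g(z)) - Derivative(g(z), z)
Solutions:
 g(z) = -asin((C1 + exp(32*z))/(C1 - exp(32*z)))/4 + pi/4
 g(z) = asin((C1 + exp(32*z))/(C1 - exp(32*z)))/4


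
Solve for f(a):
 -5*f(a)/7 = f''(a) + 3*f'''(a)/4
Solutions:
 f(a) = C1*exp(a*(-56 + 56*2^(2/3)*7^(1/3)/(9*sqrt(24945) + 1439)^(1/3) + 2^(1/3)*7^(2/3)*(9*sqrt(24945) + 1439)^(1/3))/126)*sin(14^(1/3)*sqrt(3)*a*(-7^(1/3)*(9*sqrt(24945) + 1439)^(1/3) + 56*2^(1/3)/(9*sqrt(24945) + 1439)^(1/3))/126) + C2*exp(a*(-56 + 56*2^(2/3)*7^(1/3)/(9*sqrt(24945) + 1439)^(1/3) + 2^(1/3)*7^(2/3)*(9*sqrt(24945) + 1439)^(1/3))/126)*cos(14^(1/3)*sqrt(3)*a*(-7^(1/3)*(9*sqrt(24945) + 1439)^(1/3) + 56*2^(1/3)/(9*sqrt(24945) + 1439)^(1/3))/126) + C3*exp(-a*(56*2^(2/3)*7^(1/3)/(9*sqrt(24945) + 1439)^(1/3) + 28 + 2^(1/3)*7^(2/3)*(9*sqrt(24945) + 1439)^(1/3))/63)


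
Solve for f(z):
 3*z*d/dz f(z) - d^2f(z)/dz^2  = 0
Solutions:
 f(z) = C1 + C2*erfi(sqrt(6)*z/2)


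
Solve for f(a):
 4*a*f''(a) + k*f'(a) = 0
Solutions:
 f(a) = C1 + a^(1 - re(k)/4)*(C2*sin(log(a)*Abs(im(k))/4) + C3*cos(log(a)*im(k)/4))


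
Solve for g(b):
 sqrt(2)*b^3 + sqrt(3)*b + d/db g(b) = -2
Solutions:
 g(b) = C1 - sqrt(2)*b^4/4 - sqrt(3)*b^2/2 - 2*b


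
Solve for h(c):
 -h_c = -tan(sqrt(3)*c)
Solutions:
 h(c) = C1 - sqrt(3)*log(cos(sqrt(3)*c))/3


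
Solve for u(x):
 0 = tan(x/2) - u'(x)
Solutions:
 u(x) = C1 - 2*log(cos(x/2))


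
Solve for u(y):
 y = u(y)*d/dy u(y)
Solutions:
 u(y) = -sqrt(C1 + y^2)
 u(y) = sqrt(C1 + y^2)


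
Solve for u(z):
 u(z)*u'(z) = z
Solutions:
 u(z) = -sqrt(C1 + z^2)
 u(z) = sqrt(C1 + z^2)


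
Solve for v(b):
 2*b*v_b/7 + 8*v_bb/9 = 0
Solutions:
 v(b) = C1 + C2*erf(3*sqrt(14)*b/28)


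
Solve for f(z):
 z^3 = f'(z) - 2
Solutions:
 f(z) = C1 + z^4/4 + 2*z


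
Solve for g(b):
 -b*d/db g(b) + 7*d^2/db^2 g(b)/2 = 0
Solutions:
 g(b) = C1 + C2*erfi(sqrt(7)*b/7)


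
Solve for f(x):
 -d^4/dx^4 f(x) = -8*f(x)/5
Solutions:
 f(x) = C1*exp(-10^(3/4)*x/5) + C2*exp(10^(3/4)*x/5) + C3*sin(10^(3/4)*x/5) + C4*cos(10^(3/4)*x/5)


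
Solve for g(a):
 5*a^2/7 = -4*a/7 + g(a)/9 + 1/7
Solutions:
 g(a) = 45*a^2/7 + 36*a/7 - 9/7


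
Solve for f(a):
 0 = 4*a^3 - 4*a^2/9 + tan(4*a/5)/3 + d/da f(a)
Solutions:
 f(a) = C1 - a^4 + 4*a^3/27 + 5*log(cos(4*a/5))/12


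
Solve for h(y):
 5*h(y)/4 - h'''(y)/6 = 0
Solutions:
 h(y) = C3*exp(15^(1/3)*2^(2/3)*y/2) + (C1*sin(2^(2/3)*3^(5/6)*5^(1/3)*y/4) + C2*cos(2^(2/3)*3^(5/6)*5^(1/3)*y/4))*exp(-15^(1/3)*2^(2/3)*y/4)


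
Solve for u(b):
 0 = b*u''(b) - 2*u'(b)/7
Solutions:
 u(b) = C1 + C2*b^(9/7)


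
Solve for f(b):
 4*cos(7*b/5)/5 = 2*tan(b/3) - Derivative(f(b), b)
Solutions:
 f(b) = C1 - 6*log(cos(b/3)) - 4*sin(7*b/5)/7


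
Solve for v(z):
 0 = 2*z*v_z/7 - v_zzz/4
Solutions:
 v(z) = C1 + Integral(C2*airyai(2*7^(2/3)*z/7) + C3*airybi(2*7^(2/3)*z/7), z)


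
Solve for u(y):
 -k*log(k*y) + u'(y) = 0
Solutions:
 u(y) = C1 + k*y*log(k*y) - k*y


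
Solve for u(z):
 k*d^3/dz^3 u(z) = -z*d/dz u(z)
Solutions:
 u(z) = C1 + Integral(C2*airyai(z*(-1/k)^(1/3)) + C3*airybi(z*(-1/k)^(1/3)), z)


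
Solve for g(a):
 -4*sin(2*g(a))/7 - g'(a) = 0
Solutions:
 4*a/7 + log(cos(2*g(a)) - 1)/4 - log(cos(2*g(a)) + 1)/4 = C1


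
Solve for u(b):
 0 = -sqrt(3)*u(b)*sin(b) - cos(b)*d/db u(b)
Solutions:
 u(b) = C1*cos(b)^(sqrt(3))


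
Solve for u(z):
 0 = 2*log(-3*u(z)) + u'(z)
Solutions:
 Integral(1/(log(-_y) + log(3)), (_y, u(z)))/2 = C1 - z


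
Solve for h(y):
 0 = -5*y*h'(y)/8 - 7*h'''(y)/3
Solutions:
 h(y) = C1 + Integral(C2*airyai(-15^(1/3)*7^(2/3)*y/14) + C3*airybi(-15^(1/3)*7^(2/3)*y/14), y)


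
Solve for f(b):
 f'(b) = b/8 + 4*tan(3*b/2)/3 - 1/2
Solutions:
 f(b) = C1 + b^2/16 - b/2 - 8*log(cos(3*b/2))/9


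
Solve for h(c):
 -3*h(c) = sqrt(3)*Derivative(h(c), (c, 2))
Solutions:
 h(c) = C1*sin(3^(1/4)*c) + C2*cos(3^(1/4)*c)


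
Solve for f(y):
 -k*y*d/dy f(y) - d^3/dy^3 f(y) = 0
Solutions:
 f(y) = C1 + Integral(C2*airyai(y*(-k)^(1/3)) + C3*airybi(y*(-k)^(1/3)), y)


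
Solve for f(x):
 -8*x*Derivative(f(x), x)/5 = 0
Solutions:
 f(x) = C1


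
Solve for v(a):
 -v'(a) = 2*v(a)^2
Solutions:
 v(a) = 1/(C1 + 2*a)


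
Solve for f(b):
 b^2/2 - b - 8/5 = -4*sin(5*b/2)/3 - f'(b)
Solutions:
 f(b) = C1 - b^3/6 + b^2/2 + 8*b/5 + 8*cos(5*b/2)/15


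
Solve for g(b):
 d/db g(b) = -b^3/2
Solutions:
 g(b) = C1 - b^4/8


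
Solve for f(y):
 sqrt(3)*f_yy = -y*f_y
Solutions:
 f(y) = C1 + C2*erf(sqrt(2)*3^(3/4)*y/6)


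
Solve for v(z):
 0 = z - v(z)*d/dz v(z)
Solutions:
 v(z) = -sqrt(C1 + z^2)
 v(z) = sqrt(C1 + z^2)


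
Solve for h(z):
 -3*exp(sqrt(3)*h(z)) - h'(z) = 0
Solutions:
 h(z) = sqrt(3)*(2*log(1/(C1 + 3*z)) - log(3))/6


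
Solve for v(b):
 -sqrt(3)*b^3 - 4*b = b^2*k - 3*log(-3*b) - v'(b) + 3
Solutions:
 v(b) = C1 + sqrt(3)*b^4/4 + b^3*k/3 + 2*b^2 - 3*b*log(-b) + 3*b*(2 - log(3))


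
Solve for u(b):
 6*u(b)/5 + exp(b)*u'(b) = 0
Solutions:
 u(b) = C1*exp(6*exp(-b)/5)


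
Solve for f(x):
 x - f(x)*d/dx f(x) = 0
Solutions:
 f(x) = -sqrt(C1 + x^2)
 f(x) = sqrt(C1 + x^2)


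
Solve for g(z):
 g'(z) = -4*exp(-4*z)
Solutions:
 g(z) = C1 + exp(-4*z)


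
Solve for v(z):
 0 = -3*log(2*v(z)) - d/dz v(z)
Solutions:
 Integral(1/(log(_y) + log(2)), (_y, v(z)))/3 = C1 - z


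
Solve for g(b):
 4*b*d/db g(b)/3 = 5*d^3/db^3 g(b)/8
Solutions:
 g(b) = C1 + Integral(C2*airyai(2*30^(2/3)*b/15) + C3*airybi(2*30^(2/3)*b/15), b)


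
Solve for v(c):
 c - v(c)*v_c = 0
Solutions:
 v(c) = -sqrt(C1 + c^2)
 v(c) = sqrt(C1 + c^2)


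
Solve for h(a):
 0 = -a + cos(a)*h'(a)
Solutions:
 h(a) = C1 + Integral(a/cos(a), a)


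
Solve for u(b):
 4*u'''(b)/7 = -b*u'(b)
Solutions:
 u(b) = C1 + Integral(C2*airyai(-14^(1/3)*b/2) + C3*airybi(-14^(1/3)*b/2), b)


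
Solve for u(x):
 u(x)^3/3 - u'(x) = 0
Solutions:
 u(x) = -sqrt(6)*sqrt(-1/(C1 + x))/2
 u(x) = sqrt(6)*sqrt(-1/(C1 + x))/2


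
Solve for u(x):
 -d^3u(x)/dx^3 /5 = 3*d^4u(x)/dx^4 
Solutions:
 u(x) = C1 + C2*x + C3*x^2 + C4*exp(-x/15)


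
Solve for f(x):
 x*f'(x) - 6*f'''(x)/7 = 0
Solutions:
 f(x) = C1 + Integral(C2*airyai(6^(2/3)*7^(1/3)*x/6) + C3*airybi(6^(2/3)*7^(1/3)*x/6), x)


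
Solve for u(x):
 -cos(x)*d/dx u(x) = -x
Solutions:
 u(x) = C1 + Integral(x/cos(x), x)


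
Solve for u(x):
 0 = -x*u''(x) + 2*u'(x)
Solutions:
 u(x) = C1 + C2*x^3


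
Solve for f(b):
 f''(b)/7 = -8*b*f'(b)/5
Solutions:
 f(b) = C1 + C2*erf(2*sqrt(35)*b/5)


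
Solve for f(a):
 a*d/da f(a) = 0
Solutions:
 f(a) = C1


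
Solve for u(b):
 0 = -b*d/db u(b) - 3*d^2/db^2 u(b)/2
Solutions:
 u(b) = C1 + C2*erf(sqrt(3)*b/3)


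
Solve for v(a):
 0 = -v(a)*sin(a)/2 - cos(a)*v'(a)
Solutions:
 v(a) = C1*sqrt(cos(a))


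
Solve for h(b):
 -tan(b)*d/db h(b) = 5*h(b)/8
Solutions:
 h(b) = C1/sin(b)^(5/8)


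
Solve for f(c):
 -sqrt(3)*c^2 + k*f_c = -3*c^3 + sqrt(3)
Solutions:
 f(c) = C1 - 3*c^4/(4*k) + sqrt(3)*c^3/(3*k) + sqrt(3)*c/k


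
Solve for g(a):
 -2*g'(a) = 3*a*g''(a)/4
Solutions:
 g(a) = C1 + C2/a^(5/3)


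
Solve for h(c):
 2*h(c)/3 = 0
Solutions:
 h(c) = 0


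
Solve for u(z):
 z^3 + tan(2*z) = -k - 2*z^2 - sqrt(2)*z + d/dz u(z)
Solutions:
 u(z) = C1 + k*z + z^4/4 + 2*z^3/3 + sqrt(2)*z^2/2 - log(cos(2*z))/2


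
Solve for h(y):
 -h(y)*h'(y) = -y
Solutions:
 h(y) = -sqrt(C1 + y^2)
 h(y) = sqrt(C1 + y^2)


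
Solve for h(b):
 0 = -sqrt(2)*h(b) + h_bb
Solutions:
 h(b) = C1*exp(-2^(1/4)*b) + C2*exp(2^(1/4)*b)


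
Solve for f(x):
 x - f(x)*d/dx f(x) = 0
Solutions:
 f(x) = -sqrt(C1 + x^2)
 f(x) = sqrt(C1 + x^2)


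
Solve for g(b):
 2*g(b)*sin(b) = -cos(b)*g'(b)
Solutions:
 g(b) = C1*cos(b)^2


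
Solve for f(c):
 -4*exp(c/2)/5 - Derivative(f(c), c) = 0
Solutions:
 f(c) = C1 - 8*exp(c/2)/5


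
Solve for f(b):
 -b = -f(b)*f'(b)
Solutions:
 f(b) = -sqrt(C1 + b^2)
 f(b) = sqrt(C1 + b^2)


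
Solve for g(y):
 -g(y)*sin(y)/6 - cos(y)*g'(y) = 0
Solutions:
 g(y) = C1*cos(y)^(1/6)


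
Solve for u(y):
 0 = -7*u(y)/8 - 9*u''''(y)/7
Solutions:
 u(y) = (C1*sin(2^(3/4)*sqrt(21)*y/12) + C2*cos(2^(3/4)*sqrt(21)*y/12))*exp(-2^(3/4)*sqrt(21)*y/12) + (C3*sin(2^(3/4)*sqrt(21)*y/12) + C4*cos(2^(3/4)*sqrt(21)*y/12))*exp(2^(3/4)*sqrt(21)*y/12)


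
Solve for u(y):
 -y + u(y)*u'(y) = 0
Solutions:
 u(y) = -sqrt(C1 + y^2)
 u(y) = sqrt(C1 + y^2)


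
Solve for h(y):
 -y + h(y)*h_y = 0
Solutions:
 h(y) = -sqrt(C1 + y^2)
 h(y) = sqrt(C1 + y^2)


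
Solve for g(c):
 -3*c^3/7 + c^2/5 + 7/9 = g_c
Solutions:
 g(c) = C1 - 3*c^4/28 + c^3/15 + 7*c/9


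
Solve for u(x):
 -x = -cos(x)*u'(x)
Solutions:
 u(x) = C1 + Integral(x/cos(x), x)


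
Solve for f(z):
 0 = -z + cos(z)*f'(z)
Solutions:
 f(z) = C1 + Integral(z/cos(z), z)


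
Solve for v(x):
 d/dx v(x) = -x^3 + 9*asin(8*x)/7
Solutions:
 v(x) = C1 - x^4/4 + 9*x*asin(8*x)/7 + 9*sqrt(1 - 64*x^2)/56


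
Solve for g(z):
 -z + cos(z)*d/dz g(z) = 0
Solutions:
 g(z) = C1 + Integral(z/cos(z), z)


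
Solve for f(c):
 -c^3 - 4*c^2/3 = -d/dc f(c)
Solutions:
 f(c) = C1 + c^4/4 + 4*c^3/9


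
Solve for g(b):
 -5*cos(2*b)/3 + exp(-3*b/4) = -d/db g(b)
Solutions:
 g(b) = C1 + 5*sin(2*b)/6 + 4*exp(-3*b/4)/3


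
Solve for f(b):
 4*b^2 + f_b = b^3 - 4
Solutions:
 f(b) = C1 + b^4/4 - 4*b^3/3 - 4*b


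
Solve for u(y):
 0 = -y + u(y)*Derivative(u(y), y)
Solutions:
 u(y) = -sqrt(C1 + y^2)
 u(y) = sqrt(C1 + y^2)


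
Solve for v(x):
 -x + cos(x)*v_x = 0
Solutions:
 v(x) = C1 + Integral(x/cos(x), x)


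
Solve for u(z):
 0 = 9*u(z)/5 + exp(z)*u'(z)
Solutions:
 u(z) = C1*exp(9*exp(-z)/5)


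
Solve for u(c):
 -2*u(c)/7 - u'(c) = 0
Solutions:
 u(c) = C1*exp(-2*c/7)


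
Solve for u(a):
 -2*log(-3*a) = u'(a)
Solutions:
 u(a) = C1 - 2*a*log(-a) + 2*a*(1 - log(3))


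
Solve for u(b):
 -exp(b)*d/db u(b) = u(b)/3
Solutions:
 u(b) = C1*exp(exp(-b)/3)


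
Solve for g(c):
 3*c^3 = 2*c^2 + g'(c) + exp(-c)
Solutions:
 g(c) = C1 + 3*c^4/4 - 2*c^3/3 + exp(-c)


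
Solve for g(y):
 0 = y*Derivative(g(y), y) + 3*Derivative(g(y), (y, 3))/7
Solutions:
 g(y) = C1 + Integral(C2*airyai(-3^(2/3)*7^(1/3)*y/3) + C3*airybi(-3^(2/3)*7^(1/3)*y/3), y)


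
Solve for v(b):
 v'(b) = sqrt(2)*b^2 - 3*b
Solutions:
 v(b) = C1 + sqrt(2)*b^3/3 - 3*b^2/2


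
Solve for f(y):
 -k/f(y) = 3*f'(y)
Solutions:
 f(y) = -sqrt(C1 - 6*k*y)/3
 f(y) = sqrt(C1 - 6*k*y)/3


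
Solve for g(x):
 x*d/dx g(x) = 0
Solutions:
 g(x) = C1


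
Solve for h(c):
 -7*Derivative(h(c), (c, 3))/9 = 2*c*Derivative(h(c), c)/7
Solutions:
 h(c) = C1 + Integral(C2*airyai(-126^(1/3)*c/7) + C3*airybi(-126^(1/3)*c/7), c)


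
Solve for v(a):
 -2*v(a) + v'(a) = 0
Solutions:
 v(a) = C1*exp(2*a)


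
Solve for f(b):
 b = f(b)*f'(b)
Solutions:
 f(b) = -sqrt(C1 + b^2)
 f(b) = sqrt(C1 + b^2)


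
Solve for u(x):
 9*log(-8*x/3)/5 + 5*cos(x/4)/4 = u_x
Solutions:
 u(x) = C1 + 9*x*log(-x)/5 - 9*x*log(3)/5 - 9*x/5 + 27*x*log(2)/5 + 5*sin(x/4)


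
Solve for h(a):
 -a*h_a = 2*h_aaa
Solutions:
 h(a) = C1 + Integral(C2*airyai(-2^(2/3)*a/2) + C3*airybi(-2^(2/3)*a/2), a)


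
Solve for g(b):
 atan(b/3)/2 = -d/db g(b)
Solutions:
 g(b) = C1 - b*atan(b/3)/2 + 3*log(b^2 + 9)/4


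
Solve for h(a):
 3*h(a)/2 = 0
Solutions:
 h(a) = 0


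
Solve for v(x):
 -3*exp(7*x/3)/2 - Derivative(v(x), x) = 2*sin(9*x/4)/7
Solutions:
 v(x) = C1 - 9*exp(7*x/3)/14 + 8*cos(9*x/4)/63


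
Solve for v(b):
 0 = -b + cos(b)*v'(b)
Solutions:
 v(b) = C1 + Integral(b/cos(b), b)


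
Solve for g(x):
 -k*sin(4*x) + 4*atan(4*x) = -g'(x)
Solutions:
 g(x) = C1 - k*cos(4*x)/4 - 4*x*atan(4*x) + log(16*x^2 + 1)/2


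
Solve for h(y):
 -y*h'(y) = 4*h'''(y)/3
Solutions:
 h(y) = C1 + Integral(C2*airyai(-6^(1/3)*y/2) + C3*airybi(-6^(1/3)*y/2), y)


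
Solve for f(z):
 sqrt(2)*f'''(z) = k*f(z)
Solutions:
 f(z) = C1*exp(2^(5/6)*k^(1/3)*z/2) + C2*exp(2^(5/6)*k^(1/3)*z*(-1 + sqrt(3)*I)/4) + C3*exp(-2^(5/6)*k^(1/3)*z*(1 + sqrt(3)*I)/4)


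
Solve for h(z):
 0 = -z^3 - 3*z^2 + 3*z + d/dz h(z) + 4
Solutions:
 h(z) = C1 + z^4/4 + z^3 - 3*z^2/2 - 4*z


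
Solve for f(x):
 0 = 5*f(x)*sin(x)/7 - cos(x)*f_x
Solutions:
 f(x) = C1/cos(x)^(5/7)


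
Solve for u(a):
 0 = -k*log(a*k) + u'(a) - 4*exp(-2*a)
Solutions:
 u(a) = C1 + a*k*log(a*k) - a*k - 2*exp(-2*a)


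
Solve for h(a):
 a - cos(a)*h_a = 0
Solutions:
 h(a) = C1 + Integral(a/cos(a), a)


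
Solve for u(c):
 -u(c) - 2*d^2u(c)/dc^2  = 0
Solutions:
 u(c) = C1*sin(sqrt(2)*c/2) + C2*cos(sqrt(2)*c/2)


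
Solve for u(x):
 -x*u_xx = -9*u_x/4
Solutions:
 u(x) = C1 + C2*x^(13/4)


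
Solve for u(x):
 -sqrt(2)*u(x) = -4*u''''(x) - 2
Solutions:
 u(x) = C1*exp(-2^(5/8)*x/2) + C2*exp(2^(5/8)*x/2) + C3*sin(2^(5/8)*x/2) + C4*cos(2^(5/8)*x/2) + sqrt(2)


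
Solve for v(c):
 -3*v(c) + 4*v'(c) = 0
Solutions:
 v(c) = C1*exp(3*c/4)


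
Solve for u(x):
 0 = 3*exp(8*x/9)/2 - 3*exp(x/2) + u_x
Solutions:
 u(x) = C1 - 27*exp(8*x/9)/16 + 6*exp(x/2)


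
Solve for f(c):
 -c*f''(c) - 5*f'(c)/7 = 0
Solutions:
 f(c) = C1 + C2*c^(2/7)


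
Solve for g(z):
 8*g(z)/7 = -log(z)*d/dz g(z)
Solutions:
 g(z) = C1*exp(-8*li(z)/7)


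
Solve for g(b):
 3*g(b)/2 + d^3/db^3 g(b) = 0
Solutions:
 g(b) = C3*exp(-2^(2/3)*3^(1/3)*b/2) + (C1*sin(2^(2/3)*3^(5/6)*b/4) + C2*cos(2^(2/3)*3^(5/6)*b/4))*exp(2^(2/3)*3^(1/3)*b/4)


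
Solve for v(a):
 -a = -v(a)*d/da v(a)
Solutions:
 v(a) = -sqrt(C1 + a^2)
 v(a) = sqrt(C1 + a^2)


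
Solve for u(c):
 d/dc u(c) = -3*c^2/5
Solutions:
 u(c) = C1 - c^3/5


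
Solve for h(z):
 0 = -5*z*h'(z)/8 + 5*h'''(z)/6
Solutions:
 h(z) = C1 + Integral(C2*airyai(6^(1/3)*z/2) + C3*airybi(6^(1/3)*z/2), z)


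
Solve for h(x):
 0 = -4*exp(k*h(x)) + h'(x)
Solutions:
 h(x) = Piecewise((log(-1/(C1*k + 4*k*x))/k, Ne(k, 0)), (nan, True))
 h(x) = Piecewise((C1 + 4*x, Eq(k, 0)), (nan, True))


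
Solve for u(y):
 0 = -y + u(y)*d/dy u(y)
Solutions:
 u(y) = -sqrt(C1 + y^2)
 u(y) = sqrt(C1 + y^2)


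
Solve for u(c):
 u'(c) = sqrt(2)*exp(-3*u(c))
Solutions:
 u(c) = log(C1 + 3*sqrt(2)*c)/3
 u(c) = log((-3^(1/3) - 3^(5/6)*I)*(C1 + sqrt(2)*c)^(1/3)/2)
 u(c) = log((-3^(1/3) + 3^(5/6)*I)*(C1 + sqrt(2)*c)^(1/3)/2)


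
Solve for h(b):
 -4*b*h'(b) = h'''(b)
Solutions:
 h(b) = C1 + Integral(C2*airyai(-2^(2/3)*b) + C3*airybi(-2^(2/3)*b), b)


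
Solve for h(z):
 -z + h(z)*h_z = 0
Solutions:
 h(z) = -sqrt(C1 + z^2)
 h(z) = sqrt(C1 + z^2)


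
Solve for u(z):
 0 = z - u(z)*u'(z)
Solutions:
 u(z) = -sqrt(C1 + z^2)
 u(z) = sqrt(C1 + z^2)


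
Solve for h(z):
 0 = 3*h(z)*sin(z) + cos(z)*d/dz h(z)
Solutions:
 h(z) = C1*cos(z)^3


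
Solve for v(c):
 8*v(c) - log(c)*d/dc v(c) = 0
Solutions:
 v(c) = C1*exp(8*li(c))


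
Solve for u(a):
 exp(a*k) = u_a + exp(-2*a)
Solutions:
 u(a) = C1 + exp(-2*a)/2 + exp(a*k)/k


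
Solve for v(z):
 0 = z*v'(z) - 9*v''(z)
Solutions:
 v(z) = C1 + C2*erfi(sqrt(2)*z/6)


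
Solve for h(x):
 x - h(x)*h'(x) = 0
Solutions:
 h(x) = -sqrt(C1 + x^2)
 h(x) = sqrt(C1 + x^2)


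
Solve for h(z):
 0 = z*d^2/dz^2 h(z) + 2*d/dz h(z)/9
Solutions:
 h(z) = C1 + C2*z^(7/9)


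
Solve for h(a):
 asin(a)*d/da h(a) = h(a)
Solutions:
 h(a) = C1*exp(Integral(1/asin(a), a))


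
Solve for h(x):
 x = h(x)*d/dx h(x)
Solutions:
 h(x) = -sqrt(C1 + x^2)
 h(x) = sqrt(C1 + x^2)


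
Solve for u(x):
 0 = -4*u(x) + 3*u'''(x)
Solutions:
 u(x) = C3*exp(6^(2/3)*x/3) + (C1*sin(2^(2/3)*3^(1/6)*x/2) + C2*cos(2^(2/3)*3^(1/6)*x/2))*exp(-6^(2/3)*x/6)


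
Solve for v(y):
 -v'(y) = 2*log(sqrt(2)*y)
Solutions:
 v(y) = C1 - 2*y*log(y) - y*log(2) + 2*y


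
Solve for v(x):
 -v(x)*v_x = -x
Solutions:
 v(x) = -sqrt(C1 + x^2)
 v(x) = sqrt(C1 + x^2)


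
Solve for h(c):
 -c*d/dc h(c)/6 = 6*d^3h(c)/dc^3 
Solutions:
 h(c) = C1 + Integral(C2*airyai(-6^(1/3)*c/6) + C3*airybi(-6^(1/3)*c/6), c)


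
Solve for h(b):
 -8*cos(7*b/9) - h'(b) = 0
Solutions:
 h(b) = C1 - 72*sin(7*b/9)/7


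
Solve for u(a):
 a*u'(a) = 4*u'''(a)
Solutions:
 u(a) = C1 + Integral(C2*airyai(2^(1/3)*a/2) + C3*airybi(2^(1/3)*a/2), a)


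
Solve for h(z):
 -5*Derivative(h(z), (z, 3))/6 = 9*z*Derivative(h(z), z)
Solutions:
 h(z) = C1 + Integral(C2*airyai(-3*2^(1/3)*5^(2/3)*z/5) + C3*airybi(-3*2^(1/3)*5^(2/3)*z/5), z)


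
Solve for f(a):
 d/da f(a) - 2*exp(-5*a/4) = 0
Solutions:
 f(a) = C1 - 8*exp(-5*a/4)/5


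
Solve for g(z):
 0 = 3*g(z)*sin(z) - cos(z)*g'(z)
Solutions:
 g(z) = C1/cos(z)^3


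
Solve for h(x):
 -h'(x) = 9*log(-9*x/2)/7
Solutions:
 h(x) = C1 - 9*x*log(-x)/7 + 9*x*(-2*log(3) + log(2) + 1)/7


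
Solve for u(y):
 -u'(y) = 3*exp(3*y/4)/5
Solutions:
 u(y) = C1 - 4*exp(3*y/4)/5


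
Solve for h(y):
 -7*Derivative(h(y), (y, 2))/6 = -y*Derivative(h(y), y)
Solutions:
 h(y) = C1 + C2*erfi(sqrt(21)*y/7)


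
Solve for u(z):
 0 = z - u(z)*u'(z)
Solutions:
 u(z) = -sqrt(C1 + z^2)
 u(z) = sqrt(C1 + z^2)


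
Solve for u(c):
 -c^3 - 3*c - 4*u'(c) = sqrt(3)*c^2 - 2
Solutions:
 u(c) = C1 - c^4/16 - sqrt(3)*c^3/12 - 3*c^2/8 + c/2


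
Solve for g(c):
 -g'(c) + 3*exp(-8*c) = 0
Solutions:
 g(c) = C1 - 3*exp(-8*c)/8


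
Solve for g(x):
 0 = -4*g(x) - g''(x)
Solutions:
 g(x) = C1*sin(2*x) + C2*cos(2*x)


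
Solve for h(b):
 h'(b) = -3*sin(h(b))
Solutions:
 h(b) = -acos((-C1 - exp(6*b))/(C1 - exp(6*b))) + 2*pi
 h(b) = acos((-C1 - exp(6*b))/(C1 - exp(6*b)))


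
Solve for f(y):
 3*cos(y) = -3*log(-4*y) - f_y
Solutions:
 f(y) = C1 - 3*y*log(-y) - 6*y*log(2) + 3*y - 3*sin(y)


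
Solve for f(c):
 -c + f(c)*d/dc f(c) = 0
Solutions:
 f(c) = -sqrt(C1 + c^2)
 f(c) = sqrt(C1 + c^2)


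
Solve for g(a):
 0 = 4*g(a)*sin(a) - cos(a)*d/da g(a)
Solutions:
 g(a) = C1/cos(a)^4


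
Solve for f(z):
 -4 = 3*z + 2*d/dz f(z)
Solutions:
 f(z) = C1 - 3*z^2/4 - 2*z


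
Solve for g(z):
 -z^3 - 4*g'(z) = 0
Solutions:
 g(z) = C1 - z^4/16


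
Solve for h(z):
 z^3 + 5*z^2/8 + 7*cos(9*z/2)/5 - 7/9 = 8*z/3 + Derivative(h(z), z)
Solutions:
 h(z) = C1 + z^4/4 + 5*z^3/24 - 4*z^2/3 - 7*z/9 + 14*sin(9*z/2)/45


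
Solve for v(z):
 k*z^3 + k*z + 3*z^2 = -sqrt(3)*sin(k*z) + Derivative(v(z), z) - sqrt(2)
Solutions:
 v(z) = C1 + k*z^4/4 + k*z^2/2 + z^3 + sqrt(2)*z - sqrt(3)*cos(k*z)/k


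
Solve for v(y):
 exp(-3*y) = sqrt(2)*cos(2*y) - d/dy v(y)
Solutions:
 v(y) = C1 + sqrt(2)*sin(2*y)/2 + exp(-3*y)/3


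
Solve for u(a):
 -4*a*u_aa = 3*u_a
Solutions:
 u(a) = C1 + C2*a^(1/4)


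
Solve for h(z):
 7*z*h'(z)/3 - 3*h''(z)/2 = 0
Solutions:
 h(z) = C1 + C2*erfi(sqrt(7)*z/3)


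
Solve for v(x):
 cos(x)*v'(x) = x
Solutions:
 v(x) = C1 + Integral(x/cos(x), x)


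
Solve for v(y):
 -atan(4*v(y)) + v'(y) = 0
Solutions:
 Integral(1/atan(4*_y), (_y, v(y))) = C1 + y


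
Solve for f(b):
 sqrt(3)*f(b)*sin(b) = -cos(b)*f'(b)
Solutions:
 f(b) = C1*cos(b)^(sqrt(3))


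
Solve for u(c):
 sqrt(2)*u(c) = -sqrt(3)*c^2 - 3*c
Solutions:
 u(c) = c*(-sqrt(6)*c - 3*sqrt(2))/2


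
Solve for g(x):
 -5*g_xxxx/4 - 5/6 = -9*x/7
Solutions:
 g(x) = C1 + C2*x + C3*x^2 + C4*x^3 + 3*x^5/350 - x^4/36


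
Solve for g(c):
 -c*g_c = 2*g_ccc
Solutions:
 g(c) = C1 + Integral(C2*airyai(-2^(2/3)*c/2) + C3*airybi(-2^(2/3)*c/2), c)


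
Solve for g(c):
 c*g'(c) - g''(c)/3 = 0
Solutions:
 g(c) = C1 + C2*erfi(sqrt(6)*c/2)


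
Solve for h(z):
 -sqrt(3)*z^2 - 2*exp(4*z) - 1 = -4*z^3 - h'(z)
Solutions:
 h(z) = C1 - z^4 + sqrt(3)*z^3/3 + z + exp(4*z)/2


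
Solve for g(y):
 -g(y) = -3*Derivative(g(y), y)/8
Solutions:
 g(y) = C1*exp(8*y/3)


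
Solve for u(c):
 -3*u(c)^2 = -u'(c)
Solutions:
 u(c) = -1/(C1 + 3*c)


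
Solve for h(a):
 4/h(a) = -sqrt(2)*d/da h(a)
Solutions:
 h(a) = -sqrt(C1 - 4*sqrt(2)*a)
 h(a) = sqrt(C1 - 4*sqrt(2)*a)


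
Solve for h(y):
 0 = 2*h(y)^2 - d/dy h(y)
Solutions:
 h(y) = -1/(C1 + 2*y)


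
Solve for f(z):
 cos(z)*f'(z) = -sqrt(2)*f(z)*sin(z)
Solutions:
 f(z) = C1*cos(z)^(sqrt(2))


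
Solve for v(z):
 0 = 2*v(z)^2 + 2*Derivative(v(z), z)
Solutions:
 v(z) = 1/(C1 + z)


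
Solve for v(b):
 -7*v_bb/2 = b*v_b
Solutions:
 v(b) = C1 + C2*erf(sqrt(7)*b/7)


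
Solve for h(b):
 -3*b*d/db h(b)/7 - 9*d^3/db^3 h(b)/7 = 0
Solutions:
 h(b) = C1 + Integral(C2*airyai(-3^(2/3)*b/3) + C3*airybi(-3^(2/3)*b/3), b)


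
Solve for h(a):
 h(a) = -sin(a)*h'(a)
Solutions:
 h(a) = C1*sqrt(cos(a) + 1)/sqrt(cos(a) - 1)


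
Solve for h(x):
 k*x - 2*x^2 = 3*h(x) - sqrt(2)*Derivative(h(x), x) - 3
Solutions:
 h(x) = C1*exp(3*sqrt(2)*x/2) + k*x/3 + sqrt(2)*k/9 - 2*x^2/3 - 4*sqrt(2)*x/9 + 19/27


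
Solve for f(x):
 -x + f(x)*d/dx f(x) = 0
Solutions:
 f(x) = -sqrt(C1 + x^2)
 f(x) = sqrt(C1 + x^2)


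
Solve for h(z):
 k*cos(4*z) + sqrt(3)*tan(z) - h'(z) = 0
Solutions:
 h(z) = C1 + k*sin(4*z)/4 - sqrt(3)*log(cos(z))


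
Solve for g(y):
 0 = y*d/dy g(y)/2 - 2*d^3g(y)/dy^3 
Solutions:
 g(y) = C1 + Integral(C2*airyai(2^(1/3)*y/2) + C3*airybi(2^(1/3)*y/2), y)


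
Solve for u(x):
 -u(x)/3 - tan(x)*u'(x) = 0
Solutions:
 u(x) = C1/sin(x)^(1/3)


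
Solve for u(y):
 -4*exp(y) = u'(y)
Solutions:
 u(y) = C1 - 4*exp(y)


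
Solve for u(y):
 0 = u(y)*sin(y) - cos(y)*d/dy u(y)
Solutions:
 u(y) = C1/cos(y)


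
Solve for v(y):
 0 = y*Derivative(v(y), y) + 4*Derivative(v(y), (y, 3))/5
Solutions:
 v(y) = C1 + Integral(C2*airyai(-10^(1/3)*y/2) + C3*airybi(-10^(1/3)*y/2), y)


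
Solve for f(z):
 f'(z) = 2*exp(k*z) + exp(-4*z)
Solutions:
 f(z) = C1 - exp(-4*z)/4 + 2*exp(k*z)/k


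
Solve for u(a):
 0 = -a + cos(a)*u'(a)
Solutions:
 u(a) = C1 + Integral(a/cos(a), a)


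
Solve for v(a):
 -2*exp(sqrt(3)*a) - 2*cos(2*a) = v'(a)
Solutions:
 v(a) = C1 - 2*sqrt(3)*exp(sqrt(3)*a)/3 - sin(2*a)


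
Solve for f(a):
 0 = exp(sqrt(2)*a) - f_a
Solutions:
 f(a) = C1 + sqrt(2)*exp(sqrt(2)*a)/2


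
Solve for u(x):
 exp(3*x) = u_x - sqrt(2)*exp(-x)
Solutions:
 u(x) = C1 + exp(3*x)/3 - sqrt(2)*exp(-x)


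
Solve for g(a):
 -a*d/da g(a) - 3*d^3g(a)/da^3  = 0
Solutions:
 g(a) = C1 + Integral(C2*airyai(-3^(2/3)*a/3) + C3*airybi(-3^(2/3)*a/3), a)


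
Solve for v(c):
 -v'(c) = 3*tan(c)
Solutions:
 v(c) = C1 + 3*log(cos(c))


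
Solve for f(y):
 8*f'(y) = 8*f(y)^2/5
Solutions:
 f(y) = -5/(C1 + y)


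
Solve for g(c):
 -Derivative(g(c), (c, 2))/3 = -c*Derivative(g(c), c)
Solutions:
 g(c) = C1 + C2*erfi(sqrt(6)*c/2)


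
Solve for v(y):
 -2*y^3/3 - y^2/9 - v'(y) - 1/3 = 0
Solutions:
 v(y) = C1 - y^4/6 - y^3/27 - y/3


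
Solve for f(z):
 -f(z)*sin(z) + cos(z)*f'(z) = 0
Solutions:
 f(z) = C1/cos(z)
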